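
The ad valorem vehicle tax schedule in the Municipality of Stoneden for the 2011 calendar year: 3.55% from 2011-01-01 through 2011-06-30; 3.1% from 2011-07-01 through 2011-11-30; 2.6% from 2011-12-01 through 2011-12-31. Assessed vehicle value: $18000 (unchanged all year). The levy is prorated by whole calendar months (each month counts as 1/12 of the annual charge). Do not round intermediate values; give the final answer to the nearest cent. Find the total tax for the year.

$591.00

2011-01-01 to 2011-06-30: 6 months at 3.55% → $18000 × 3.55% × 6/12 = $319.5000
2011-07-01 to 2011-11-30: 5 months at 3.1% → $18000 × 3.1% × 5/12 = $232.5000
2011-12-01 to 2011-12-31: 1 month at 2.6% → $18000 × 2.6% × 1/12 = $39.0000
Total = $591.0000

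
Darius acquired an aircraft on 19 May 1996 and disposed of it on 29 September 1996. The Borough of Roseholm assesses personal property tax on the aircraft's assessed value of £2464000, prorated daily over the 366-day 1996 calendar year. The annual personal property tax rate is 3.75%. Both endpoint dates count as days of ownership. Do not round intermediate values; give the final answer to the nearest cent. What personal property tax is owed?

£33829.51

Days held (19 May – 29 September 1996): 134 out of 366
Tax = £2464000 × 3.75% × 134/366 = £33829.5082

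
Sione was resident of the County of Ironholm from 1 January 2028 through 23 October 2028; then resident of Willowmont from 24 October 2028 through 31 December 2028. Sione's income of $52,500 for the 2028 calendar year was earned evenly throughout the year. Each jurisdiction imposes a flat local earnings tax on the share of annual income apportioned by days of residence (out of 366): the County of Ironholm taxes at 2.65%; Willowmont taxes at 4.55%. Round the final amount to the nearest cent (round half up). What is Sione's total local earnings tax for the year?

The County of Ironholm, 1 January – 23 October 2028: 297 days → $52,500 × 2.65% × 297/366 = $1,128.9652
Willowmont, 24 October – 31 December 2028: 69 days → $52,500 × 4.55% × 69/366 = $450.3381
Total = $1,579.3033

$1,579.30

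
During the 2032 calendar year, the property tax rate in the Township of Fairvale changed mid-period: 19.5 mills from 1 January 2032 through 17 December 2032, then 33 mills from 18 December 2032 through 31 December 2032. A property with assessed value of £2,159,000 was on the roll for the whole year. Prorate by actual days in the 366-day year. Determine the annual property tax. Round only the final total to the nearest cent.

£43,215.39

1 January – 17 December 2032: 352 days at 19.5 mills → £2,159,000 × 1.95% × 352/366 = £40,490.0984
18 December – 31 December 2032: 14 days at 33 mills → £2,159,000 × 3.3% × 14/366 = £2,725.2951
Total = £43,215.3934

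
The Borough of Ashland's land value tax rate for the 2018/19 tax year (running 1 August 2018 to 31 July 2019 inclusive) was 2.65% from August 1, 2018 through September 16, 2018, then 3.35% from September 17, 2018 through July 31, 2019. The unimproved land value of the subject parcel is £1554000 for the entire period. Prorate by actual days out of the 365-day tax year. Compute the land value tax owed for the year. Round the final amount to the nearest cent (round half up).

£50658.27

August 1 – September 16, 2018: 47 days at 2.65% → £1554000 × 2.65% × 47/365 = £5302.7589
September 17, 2018 – July 31, 2019: 318 days at 3.35% → £1554000 × 3.35% × 318/365 = £45355.5123
Total = £50658.2712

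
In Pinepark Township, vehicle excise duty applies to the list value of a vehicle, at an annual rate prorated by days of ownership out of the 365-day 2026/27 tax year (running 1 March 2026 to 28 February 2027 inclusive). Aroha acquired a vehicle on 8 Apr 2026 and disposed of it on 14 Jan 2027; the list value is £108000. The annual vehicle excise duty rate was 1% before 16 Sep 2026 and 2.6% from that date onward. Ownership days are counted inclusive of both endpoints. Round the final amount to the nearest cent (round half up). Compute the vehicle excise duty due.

8 Apr – 15 Sep 2026: 161 days at 1% → £108000 × 1% × 161/365 = £476.3836
16 Sep 2026 – 14 Jan 2027: 121 days at 2.6% → £108000 × 2.6% × 121/365 = £930.8712
Total = £1407.2548

£1407.25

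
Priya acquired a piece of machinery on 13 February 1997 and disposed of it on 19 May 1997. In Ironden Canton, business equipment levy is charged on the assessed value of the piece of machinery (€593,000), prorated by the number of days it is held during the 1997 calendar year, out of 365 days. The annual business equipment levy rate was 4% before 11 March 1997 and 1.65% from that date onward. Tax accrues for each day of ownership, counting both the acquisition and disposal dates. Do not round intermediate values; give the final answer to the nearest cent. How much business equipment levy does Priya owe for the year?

€3,566.12

13 February – 10 March 1997: 26 days at 4% → €593,000 × 4% × 26/365 = €1,689.6438
11 March – 19 May 1997: 70 days at 1.65% → €593,000 × 1.65% × 70/365 = €1,876.4795
Total = €3,566.1233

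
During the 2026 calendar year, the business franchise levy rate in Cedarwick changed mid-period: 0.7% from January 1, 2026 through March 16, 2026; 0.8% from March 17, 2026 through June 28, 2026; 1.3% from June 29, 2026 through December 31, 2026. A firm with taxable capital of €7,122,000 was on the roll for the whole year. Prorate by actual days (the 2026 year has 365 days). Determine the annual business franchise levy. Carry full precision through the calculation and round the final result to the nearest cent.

January 1 – March 16, 2026: 75 days at 0.7% → €7,122,000 × 0.7% × 75/365 = €10,243.9726
March 17 – June 28, 2026: 104 days at 0.8% → €7,122,000 × 0.8% × 104/365 = €16,234.2575
June 29 – December 31, 2026: 186 days at 1.3% → €7,122,000 × 1.3% × 186/365 = €47,180.8110
Total = €73,659.0411

€73,659.04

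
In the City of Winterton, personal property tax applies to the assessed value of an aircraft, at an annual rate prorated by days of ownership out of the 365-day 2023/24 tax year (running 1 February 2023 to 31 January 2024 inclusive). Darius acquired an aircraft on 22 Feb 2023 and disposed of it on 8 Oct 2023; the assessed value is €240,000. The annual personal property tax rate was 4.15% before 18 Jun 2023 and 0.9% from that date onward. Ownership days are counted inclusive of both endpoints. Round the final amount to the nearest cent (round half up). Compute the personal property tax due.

22 Feb – 17 Jun 2023: 116 days at 4.15% → €240,000 × 4.15% × 116/365 = €3,165.3699
18 Jun – 8 Oct 2023: 113 days at 0.9% → €240,000 × 0.9% × 113/365 = €668.7123
Total = €3,834.0822

€3,834.08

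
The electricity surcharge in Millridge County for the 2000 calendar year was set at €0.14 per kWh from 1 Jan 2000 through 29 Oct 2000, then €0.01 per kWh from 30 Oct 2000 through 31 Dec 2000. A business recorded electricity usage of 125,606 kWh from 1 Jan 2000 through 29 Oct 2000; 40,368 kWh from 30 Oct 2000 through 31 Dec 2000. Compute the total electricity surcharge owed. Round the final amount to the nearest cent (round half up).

€17,988.52

1 Jan – 29 Oct 2000: 125,606 kWh at €0.14/kWh → €17,584.84
30 Oct – 31 Dec 2000: 40,368 kWh at €0.01/kWh → €403.68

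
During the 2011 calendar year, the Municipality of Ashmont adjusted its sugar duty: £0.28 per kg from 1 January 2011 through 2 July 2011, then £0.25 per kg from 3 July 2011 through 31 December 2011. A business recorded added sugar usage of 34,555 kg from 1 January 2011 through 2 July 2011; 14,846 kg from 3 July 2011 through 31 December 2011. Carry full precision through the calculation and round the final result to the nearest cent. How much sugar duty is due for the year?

£13,386.90

1 January – 2 July 2011: 34,555 kg at £0.28/kg → £9,675.40
3 July – 31 December 2011: 14,846 kg at £0.25/kg → £3,711.50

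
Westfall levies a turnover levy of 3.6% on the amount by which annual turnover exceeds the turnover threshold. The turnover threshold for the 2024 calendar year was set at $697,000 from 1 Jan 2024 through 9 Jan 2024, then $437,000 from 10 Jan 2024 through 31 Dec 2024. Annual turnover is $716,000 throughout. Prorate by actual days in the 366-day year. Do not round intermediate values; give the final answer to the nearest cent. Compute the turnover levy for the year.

1 Jan – 9 Jan 2024: 9 days, exemption $697,000 → ($716,000 − $697,000) × 3.6% × 9/366 = $16.8197
10 Jan – 31 Dec 2024: 357 days, exemption $437,000 → ($716,000 − $437,000) × 3.6% × 357/366 = $9,797.0164
Total = $9,813.8361

$9,813.84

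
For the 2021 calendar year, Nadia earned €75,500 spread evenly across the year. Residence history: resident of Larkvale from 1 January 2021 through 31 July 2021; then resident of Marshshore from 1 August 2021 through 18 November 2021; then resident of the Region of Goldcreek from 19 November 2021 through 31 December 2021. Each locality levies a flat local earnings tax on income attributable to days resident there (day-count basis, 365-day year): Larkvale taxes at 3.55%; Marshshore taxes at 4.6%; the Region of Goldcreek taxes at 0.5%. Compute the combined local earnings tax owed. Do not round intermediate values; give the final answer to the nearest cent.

€2,647.88

Larkvale, 1 January – 31 July 2021: 212 days → €75,500 × 3.55% × 212/365 = €1,556.7479
Marshshore, 1 August – 18 November 2021: 110 days → €75,500 × 4.6% × 110/365 = €1,046.6575
The Region of Goldcreek, 19 November – 31 December 2021: 43 days → €75,500 × 0.5% × 43/365 = €44.4726
Total = €2,647.8781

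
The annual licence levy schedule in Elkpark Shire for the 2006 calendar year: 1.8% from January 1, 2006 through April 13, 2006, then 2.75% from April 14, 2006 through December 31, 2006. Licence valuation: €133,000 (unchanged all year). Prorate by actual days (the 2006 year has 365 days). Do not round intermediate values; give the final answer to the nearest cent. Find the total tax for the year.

January 1 – April 13, 2006: 103 days at 1.8% → €133,000 × 1.8% × 103/365 = €675.5671
April 14 – December 31, 2006: 262 days at 2.75% → €133,000 × 2.75% × 262/365 = €2,625.3836
Total = €3,300.9507

€3,300.95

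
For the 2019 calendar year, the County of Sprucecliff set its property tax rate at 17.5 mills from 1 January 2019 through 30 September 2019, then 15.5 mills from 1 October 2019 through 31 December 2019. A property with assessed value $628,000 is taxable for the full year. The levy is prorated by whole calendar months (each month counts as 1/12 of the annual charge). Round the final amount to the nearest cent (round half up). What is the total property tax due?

1 January – 30 September 2019: 9 months at 17.5 mills → $628,000 × 1.75% × 9/12 = $8,242.5000
1 October – 31 December 2019: 3 months at 15.5 mills → $628,000 × 1.55% × 3/12 = $2,433.5000
Total = $10,676.0000

$10,676.00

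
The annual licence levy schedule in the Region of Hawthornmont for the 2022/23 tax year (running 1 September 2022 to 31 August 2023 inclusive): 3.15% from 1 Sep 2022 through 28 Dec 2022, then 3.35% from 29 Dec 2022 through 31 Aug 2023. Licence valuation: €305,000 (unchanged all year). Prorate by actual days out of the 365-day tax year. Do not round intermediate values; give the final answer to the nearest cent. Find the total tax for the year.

1 Sep – 28 Dec 2022: 119 days at 3.15% → €305,000 × 3.15% × 119/365 = €3,132.3082
29 Dec 2022 – 31 Aug 2023: 246 days at 3.35% → €305,000 × 3.35% × 246/365 = €6,886.3151
Total = €10,018.6233

€10,018.62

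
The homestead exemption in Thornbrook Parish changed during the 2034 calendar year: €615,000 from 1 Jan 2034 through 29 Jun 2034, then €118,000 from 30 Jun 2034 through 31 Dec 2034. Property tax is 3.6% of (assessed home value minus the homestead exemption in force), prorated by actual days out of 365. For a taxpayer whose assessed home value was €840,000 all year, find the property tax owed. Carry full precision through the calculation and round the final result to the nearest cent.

€17,168.55

1 Jan – 29 Jun 2034: 180 days, exemption €615,000 → (€840,000 − €615,000) × 3.6% × 180/365 = €3,994.5205
30 Jun – 31 Dec 2034: 185 days, exemption €118,000 → (€840,000 − €118,000) × 3.6% × 185/365 = €13,174.0274
Total = €17,168.5479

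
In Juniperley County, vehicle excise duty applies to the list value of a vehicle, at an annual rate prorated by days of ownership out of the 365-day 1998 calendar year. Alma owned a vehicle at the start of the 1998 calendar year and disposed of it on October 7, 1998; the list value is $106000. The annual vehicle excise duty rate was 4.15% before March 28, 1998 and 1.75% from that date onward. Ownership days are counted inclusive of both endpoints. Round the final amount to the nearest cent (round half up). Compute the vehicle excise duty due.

January 1 – March 27, 1998: 86 days at 4.15% → $106000 × 4.15% × 86/365 = $1036.4767
March 28 – October 7, 1998: 194 days at 1.75% → $106000 × 1.75% × 194/365 = $985.9452
Total = $2022.4219

$2022.42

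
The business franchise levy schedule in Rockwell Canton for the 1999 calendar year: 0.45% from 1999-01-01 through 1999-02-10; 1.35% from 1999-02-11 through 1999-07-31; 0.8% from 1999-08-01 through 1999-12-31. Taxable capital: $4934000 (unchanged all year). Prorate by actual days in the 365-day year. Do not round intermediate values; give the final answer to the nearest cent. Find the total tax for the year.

1999-01-01 to 1999-02-10: 41 days at 0.45% → $4934000 × 0.45% × 41/365 = $2494.0356
1999-02-11 to 1999-07-31: 171 days at 1.35% → $4934000 × 1.35% × 171/365 = $31205.8603
1999-08-01 to 1999-12-31: 153 days at 0.8% → $4934000 × 0.8% × 153/365 = $16545.7973
Total = $50245.6932

$50245.69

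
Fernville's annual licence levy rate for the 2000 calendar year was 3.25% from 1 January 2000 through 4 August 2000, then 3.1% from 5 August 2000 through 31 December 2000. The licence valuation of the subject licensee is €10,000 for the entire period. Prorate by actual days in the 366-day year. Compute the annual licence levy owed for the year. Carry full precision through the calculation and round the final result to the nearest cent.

1 January – 4 August 2000: 217 days at 3.25% → €10,000 × 3.25% × 217/366 = €192.6913
5 August – 31 December 2000: 149 days at 3.1% → €10,000 × 3.1% × 149/366 = €126.2022
Total = €318.8934

€318.89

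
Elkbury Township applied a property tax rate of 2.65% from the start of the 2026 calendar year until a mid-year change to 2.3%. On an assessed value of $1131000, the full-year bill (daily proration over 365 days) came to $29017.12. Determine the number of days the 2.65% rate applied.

Let d = days at the first rate; then 365 − d days at the second rate.
$1131000 × [2.65%·d + 2.3%·(365−d)] / 365 = $29017.12
Solving gives d = 277, so the new rate took effect on 5 Oct 2026.

277 days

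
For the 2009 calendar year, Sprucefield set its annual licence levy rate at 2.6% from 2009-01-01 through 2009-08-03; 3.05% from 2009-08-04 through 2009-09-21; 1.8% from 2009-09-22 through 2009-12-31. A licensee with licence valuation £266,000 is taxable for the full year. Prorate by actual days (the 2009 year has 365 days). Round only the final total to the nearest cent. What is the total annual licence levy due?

£6,487.85

2009-01-01 to 2009-08-03: 215 days at 2.6% → £266,000 × 2.6% × 215/365 = £4,073.8082
2009-08-04 to 2009-09-21: 49 days at 3.05% → £266,000 × 3.05% × 49/365 = £1,089.1425
2009-09-22 to 2009-12-31: 101 days at 1.8% → £266,000 × 1.8% × 101/365 = £1,324.8986
Total = £6,487.8493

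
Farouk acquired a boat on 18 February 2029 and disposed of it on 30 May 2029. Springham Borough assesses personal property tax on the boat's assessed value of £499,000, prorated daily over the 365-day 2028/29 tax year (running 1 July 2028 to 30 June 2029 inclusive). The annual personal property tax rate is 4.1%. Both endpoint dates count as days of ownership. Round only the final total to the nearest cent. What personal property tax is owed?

Days held (18 February – 30 May 2029): 102 out of 365
Tax = £499,000 × 4.1% × 102/365 = £5,717.3096

£5,717.31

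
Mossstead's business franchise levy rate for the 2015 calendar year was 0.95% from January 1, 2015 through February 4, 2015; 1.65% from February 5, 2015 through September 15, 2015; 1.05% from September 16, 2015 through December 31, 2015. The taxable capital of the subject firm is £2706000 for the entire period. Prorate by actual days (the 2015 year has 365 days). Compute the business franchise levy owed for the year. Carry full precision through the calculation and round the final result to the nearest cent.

January 1 – February 4, 2015: 35 days at 0.95% → £2706000 × 0.95% × 35/365 = £2465.0548
February 5 – September 15, 2015: 223 days at 1.65% → £2706000 × 1.65% × 223/365 = £27278.7041
September 16 – December 31, 2015: 107 days at 1.05% → £2706000 × 1.05% × 107/365 = £8329.2904
Total = £38073.0493

£38073.05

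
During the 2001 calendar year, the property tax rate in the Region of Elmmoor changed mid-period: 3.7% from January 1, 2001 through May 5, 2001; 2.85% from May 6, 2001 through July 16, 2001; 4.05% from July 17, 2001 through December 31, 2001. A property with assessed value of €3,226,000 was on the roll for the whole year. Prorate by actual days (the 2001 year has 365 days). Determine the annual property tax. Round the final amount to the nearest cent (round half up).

€119,149.88

January 1 – May 5, 2001: 125 days at 3.7% → €3,226,000 × 3.7% × 125/365 = €40,877.3973
May 6 – July 16, 2001: 72 days at 2.85% → €3,226,000 × 2.85% × 72/365 = €18,136.3068
July 17 – December 31, 2001: 168 days at 4.05% → €3,226,000 × 4.05% × 168/365 = €60,136.1753
Total = €119,149.8795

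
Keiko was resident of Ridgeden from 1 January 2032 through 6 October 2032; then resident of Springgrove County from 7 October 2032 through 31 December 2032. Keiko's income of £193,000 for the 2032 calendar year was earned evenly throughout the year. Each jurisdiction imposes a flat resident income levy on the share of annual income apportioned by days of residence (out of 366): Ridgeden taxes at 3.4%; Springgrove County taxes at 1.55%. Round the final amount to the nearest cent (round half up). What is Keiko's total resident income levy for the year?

£5,723.03

Ridgeden, 1 January – 6 October 2032: 280 days → £193,000 × 3.4% × 280/366 = £5,020.1093
Springgrove County, 7 October – 31 December 2032: 86 days → £193,000 × 1.55% × 86/366 = £702.9208
Total = £5,723.0301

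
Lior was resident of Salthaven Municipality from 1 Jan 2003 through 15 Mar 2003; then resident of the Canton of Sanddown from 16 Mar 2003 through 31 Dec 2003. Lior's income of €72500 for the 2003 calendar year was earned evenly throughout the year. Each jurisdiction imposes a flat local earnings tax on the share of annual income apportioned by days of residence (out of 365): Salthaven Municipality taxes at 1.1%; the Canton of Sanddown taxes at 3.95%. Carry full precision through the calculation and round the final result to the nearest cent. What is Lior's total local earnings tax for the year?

€2444.84

Salthaven Municipality, 1 Jan – 15 Mar 2003: 74 days → €72500 × 1.1% × 74/365 = €161.6849
The Canton of Sanddown, 16 Mar – 31 Dec 2003: 291 days → €72500 × 3.95% × 291/365 = €2283.1541
Total = €2444.8390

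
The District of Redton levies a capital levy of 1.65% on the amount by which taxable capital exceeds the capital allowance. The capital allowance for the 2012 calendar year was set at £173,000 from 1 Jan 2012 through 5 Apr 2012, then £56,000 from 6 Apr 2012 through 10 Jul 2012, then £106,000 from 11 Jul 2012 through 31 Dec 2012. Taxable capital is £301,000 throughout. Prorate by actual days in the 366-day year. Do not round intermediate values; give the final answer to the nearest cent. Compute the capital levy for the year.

£3,143.93

1 Jan – 5 Apr 2012: 96 days, exemption £173,000 → (£301,000 − £173,000) × 1.65% × 96/366 = £553.9672
6 Apr – 10 Jul 2012: 96 days, exemption £56,000 → (£301,000 − £56,000) × 1.65% × 96/366 = £1,060.3279
11 Jul – 31 Dec 2012: 174 days, exemption £106,000 → (£301,000 − £106,000) × 1.65% × 174/366 = £1,529.6311
Total = £3,143.9262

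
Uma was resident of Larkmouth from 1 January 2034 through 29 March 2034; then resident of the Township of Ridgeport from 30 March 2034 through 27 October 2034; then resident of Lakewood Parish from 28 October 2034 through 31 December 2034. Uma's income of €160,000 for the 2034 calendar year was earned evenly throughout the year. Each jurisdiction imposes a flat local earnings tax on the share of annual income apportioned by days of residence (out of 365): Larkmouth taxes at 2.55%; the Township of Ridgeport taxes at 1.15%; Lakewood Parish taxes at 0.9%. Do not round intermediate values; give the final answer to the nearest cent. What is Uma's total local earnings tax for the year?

€2,308.82

Larkmouth, 1 January – 29 March 2034: 88 days → €160,000 × 2.55% × 88/365 = €983.6712
The Township of Ridgeport, 30 March – 27 October 2034: 212 days → €160,000 × 1.15% × 212/365 = €1,068.7123
Lakewood Parish, 28 October – 31 December 2034: 65 days → €160,000 × 0.9% × 65/365 = €256.4384
Total = €2,308.8219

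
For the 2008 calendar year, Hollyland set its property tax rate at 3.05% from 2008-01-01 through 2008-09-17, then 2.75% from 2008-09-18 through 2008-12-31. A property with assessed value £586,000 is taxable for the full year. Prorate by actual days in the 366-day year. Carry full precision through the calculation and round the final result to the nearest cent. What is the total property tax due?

£17,368.66

2008-01-01 to 2008-09-17: 261 days at 3.05% → £586,000 × 3.05% × 261/366 = £12,745.5000
2008-09-18 to 2008-12-31: 105 days at 2.75% → £586,000 × 2.75% × 105/366 = £4,623.1557
Total = £17,368.6557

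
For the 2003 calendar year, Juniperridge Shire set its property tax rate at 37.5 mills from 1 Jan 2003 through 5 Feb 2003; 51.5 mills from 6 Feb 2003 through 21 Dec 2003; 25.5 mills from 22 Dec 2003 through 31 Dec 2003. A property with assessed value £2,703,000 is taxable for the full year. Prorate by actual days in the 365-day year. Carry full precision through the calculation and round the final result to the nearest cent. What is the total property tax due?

£133,546.71

1 Jan – 5 Feb 2003: 36 days at 37.5 mills → £2,703,000 × 3.75% × 36/365 = £9,997.3973
6 Feb – 21 Dec 2003: 319 days at 51.5 mills → £2,703,000 × 5.15% × 319/365 = £121,660.9192
22 Dec – 31 Dec 2003: 10 days at 25.5 mills → £2,703,000 × 2.55% × 10/365 = £1,888.3973
Total = £133,546.7137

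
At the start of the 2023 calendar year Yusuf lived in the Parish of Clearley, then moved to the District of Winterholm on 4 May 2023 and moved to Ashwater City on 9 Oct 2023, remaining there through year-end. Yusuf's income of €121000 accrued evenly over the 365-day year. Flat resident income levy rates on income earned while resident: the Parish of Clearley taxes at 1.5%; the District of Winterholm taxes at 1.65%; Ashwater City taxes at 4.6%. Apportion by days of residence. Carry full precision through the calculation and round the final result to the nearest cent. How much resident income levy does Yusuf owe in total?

The Parish of Clearley, 1 Jan – 3 May 2023: 123 days → €121000 × 1.5% × 123/365 = €611.6301
The District of Winterholm, 4 May – 8 Oct 2023: 158 days → €121000 × 1.65% × 158/365 = €864.2384
Ashwater City, 9 Oct – 31 Dec 2023: 84 days → €121000 × 4.6% × 84/365 = €1280.9425
Total = €2756.8110

€2756.81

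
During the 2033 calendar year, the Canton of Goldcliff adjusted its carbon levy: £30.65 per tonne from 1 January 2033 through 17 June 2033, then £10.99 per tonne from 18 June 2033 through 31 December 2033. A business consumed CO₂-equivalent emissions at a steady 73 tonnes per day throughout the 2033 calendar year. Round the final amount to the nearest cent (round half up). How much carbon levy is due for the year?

£533,938.79

1 January – 17 June 2033: 168 days × 73 tonnes/day = 12,264 tonnes at £30.65/tonne → £375,891.60
18 June – 31 December 2033: 197 days × 73 tonnes/day = 14,381 tonnes at £10.99/tonne → £158,047.19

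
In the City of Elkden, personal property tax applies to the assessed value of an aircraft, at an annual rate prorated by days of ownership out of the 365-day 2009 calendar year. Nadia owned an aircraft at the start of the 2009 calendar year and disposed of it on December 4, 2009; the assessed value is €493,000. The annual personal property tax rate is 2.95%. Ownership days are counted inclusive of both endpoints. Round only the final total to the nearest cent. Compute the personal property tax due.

€13,467.68

Days held (January 1 – December 4, 2009): 338 out of 365
Tax = €493,000 × 2.95% × 338/365 = €13,467.6795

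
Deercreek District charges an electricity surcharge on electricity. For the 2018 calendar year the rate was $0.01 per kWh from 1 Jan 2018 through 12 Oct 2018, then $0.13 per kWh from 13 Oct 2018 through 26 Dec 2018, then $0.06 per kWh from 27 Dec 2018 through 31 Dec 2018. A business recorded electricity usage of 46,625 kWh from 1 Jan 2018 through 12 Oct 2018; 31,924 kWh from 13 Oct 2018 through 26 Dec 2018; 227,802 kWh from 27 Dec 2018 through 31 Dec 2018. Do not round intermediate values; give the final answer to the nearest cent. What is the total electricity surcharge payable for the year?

$18284.49

1 Jan – 12 Oct 2018: 46,625 kWh at $0.01/kWh → $466.25
13 Oct – 26 Dec 2018: 31,924 kWh at $0.13/kWh → $4150.12
27 Dec – 31 Dec 2018: 227,802 kWh at $0.06/kWh → $13668.12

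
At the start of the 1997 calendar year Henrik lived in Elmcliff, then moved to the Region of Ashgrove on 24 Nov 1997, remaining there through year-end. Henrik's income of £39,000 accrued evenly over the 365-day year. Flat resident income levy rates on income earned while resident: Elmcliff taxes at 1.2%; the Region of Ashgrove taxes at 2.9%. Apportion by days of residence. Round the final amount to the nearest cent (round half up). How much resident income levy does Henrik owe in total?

£537.02

Elmcliff, 1 Jan – 23 Nov 1997: 327 days → £39,000 × 1.2% × 327/365 = £419.2767
The Region of Ashgrove, 24 Nov – 31 Dec 1997: 38 days → £39,000 × 2.9% × 38/365 = £117.7479
Total = £537.0247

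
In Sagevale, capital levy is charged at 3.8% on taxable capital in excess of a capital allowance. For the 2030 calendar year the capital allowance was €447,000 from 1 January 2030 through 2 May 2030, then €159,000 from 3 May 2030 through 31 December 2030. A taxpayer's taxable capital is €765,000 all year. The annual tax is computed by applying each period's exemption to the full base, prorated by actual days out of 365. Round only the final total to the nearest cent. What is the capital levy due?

€19,370.01

1 January – 2 May 2030: 122 days, exemption €447,000 → (€765,000 − €447,000) × 3.8% × 122/365 = €4,039.0356
3 May – 31 December 2030: 243 days, exemption €159,000 → (€765,000 − €159,000) × 3.8% × 243/365 = €15,330.9699
Total = €19,370.0055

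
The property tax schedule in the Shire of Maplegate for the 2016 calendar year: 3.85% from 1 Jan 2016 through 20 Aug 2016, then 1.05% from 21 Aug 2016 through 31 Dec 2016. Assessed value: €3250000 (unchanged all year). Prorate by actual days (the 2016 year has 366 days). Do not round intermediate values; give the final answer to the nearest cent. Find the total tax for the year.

€92056.69

1 Jan – 20 Aug 2016: 233 days at 3.85% → €3250000 × 3.85% × 233/366 = €79656.0792
21 Aug – 31 Dec 2016: 133 days at 1.05% → €3250000 × 1.05% × 133/366 = €12400.6148
Total = €92056.6940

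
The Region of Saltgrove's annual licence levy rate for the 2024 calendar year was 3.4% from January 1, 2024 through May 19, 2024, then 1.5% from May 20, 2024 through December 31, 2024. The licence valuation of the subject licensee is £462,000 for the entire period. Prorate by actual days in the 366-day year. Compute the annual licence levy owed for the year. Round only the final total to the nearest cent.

January 1 – May 19, 2024: 140 days at 3.4% → £462,000 × 3.4% × 140/366 = £6,008.5246
May 20 – December 31, 2024: 226 days at 1.5% → £462,000 × 1.5% × 226/366 = £4,279.1803
Total = £10,287.7049

£10,287.70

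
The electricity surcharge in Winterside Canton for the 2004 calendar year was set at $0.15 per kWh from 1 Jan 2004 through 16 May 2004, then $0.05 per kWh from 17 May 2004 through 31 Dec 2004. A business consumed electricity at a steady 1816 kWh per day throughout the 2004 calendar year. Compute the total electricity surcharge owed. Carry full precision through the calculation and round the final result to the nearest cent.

$58,112.00

1 Jan – 16 May 2004: 137 days × 1816 kWh/day = 248,792 kWh at $0.15/kWh → $37,318.80
17 May – 31 Dec 2004: 229 days × 1816 kWh/day = 415,864 kWh at $0.05/kWh → $20,793.20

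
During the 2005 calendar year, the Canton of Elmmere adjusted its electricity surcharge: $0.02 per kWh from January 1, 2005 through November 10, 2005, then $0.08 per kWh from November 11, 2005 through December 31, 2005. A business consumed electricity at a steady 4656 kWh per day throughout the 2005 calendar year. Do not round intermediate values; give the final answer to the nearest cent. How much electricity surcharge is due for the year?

$48,236.16

January 1 – November 10, 2005: 314 days × 4656 kWh/day = 1,461,984 kWh at $0.02/kWh → $29,239.68
November 11 – December 31, 2005: 51 days × 4656 kWh/day = 237,456 kWh at $0.08/kWh → $18,996.48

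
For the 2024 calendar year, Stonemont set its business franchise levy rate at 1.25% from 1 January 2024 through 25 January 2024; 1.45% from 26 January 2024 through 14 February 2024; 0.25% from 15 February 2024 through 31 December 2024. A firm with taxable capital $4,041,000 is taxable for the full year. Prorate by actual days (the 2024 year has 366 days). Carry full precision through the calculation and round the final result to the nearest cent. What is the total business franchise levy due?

$15,512.58

1 January – 25 January 2024: 25 days at 1.25% → $4,041,000 × 1.25% × 25/366 = $3,450.3074
26 January – 14 February 2024: 20 days at 1.45% → $4,041,000 × 1.45% × 20/366 = $3,201.8852
15 February – 31 December 2024: 321 days at 0.25% → $4,041,000 × 0.25% × 321/366 = $8,860.3893
Total = $15,512.5820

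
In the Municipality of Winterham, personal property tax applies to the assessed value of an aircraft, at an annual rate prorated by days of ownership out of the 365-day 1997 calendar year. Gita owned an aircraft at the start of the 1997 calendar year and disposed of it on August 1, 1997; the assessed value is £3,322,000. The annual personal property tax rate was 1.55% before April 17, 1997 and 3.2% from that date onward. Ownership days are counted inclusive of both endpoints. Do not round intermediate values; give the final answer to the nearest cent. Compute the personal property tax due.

£46,116.64

January 1 – April 16, 1997: 106 days at 1.55% → £3,322,000 × 1.55% × 106/365 = £14,953.5507
April 17 – August 1, 1997: 107 days at 3.2% → £3,322,000 × 3.2% × 107/365 = £31,163.0904
Total = £46,116.6411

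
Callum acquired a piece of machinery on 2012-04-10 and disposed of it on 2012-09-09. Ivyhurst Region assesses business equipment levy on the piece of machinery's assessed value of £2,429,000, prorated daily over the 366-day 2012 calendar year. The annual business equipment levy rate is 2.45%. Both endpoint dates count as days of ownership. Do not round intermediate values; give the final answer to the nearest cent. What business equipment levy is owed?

Days held (2012-04-10 to 2012-09-09): 153 out of 366
Tax = £2,429,000 × 2.45% × 153/366 = £24,877.3402

£24,877.34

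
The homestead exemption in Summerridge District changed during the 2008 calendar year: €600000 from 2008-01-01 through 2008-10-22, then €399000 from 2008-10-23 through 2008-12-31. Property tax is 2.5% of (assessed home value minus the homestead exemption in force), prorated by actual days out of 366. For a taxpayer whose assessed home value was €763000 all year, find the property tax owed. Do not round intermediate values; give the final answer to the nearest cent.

€5036.07

2008-01-01 to 2008-10-22: 296 days, exemption €600000 → (€763000 − €600000) × 2.5% × 296/366 = €3295.6284
2008-10-23 to 2008-12-31: 70 days, exemption €399000 → (€763000 − €399000) × 2.5% × 70/366 = €1740.4372
Total = €5036.0656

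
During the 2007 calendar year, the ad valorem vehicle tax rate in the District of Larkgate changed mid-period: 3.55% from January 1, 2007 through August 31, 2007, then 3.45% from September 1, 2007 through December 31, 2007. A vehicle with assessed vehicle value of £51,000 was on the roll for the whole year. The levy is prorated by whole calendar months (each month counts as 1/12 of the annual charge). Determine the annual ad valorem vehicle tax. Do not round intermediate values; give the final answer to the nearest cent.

£1,793.50

January 1 – August 31, 2007: 8 months at 3.55% → £51,000 × 3.55% × 8/12 = £1,207.0000
September 1 – December 31, 2007: 4 months at 3.45% → £51,000 × 3.45% × 4/12 = £586.5000
Total = £1,793.5000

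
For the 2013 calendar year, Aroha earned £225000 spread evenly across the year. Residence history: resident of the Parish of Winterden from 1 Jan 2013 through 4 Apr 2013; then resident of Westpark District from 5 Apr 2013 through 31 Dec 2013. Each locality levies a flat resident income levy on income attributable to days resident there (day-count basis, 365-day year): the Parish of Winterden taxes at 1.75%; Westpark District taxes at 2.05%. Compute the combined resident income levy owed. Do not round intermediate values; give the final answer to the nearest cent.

£4438.66

The Parish of Winterden, 1 Jan – 4 Apr 2013: 94 days → £225000 × 1.75% × 94/365 = £1014.0411
Westpark District, 5 Apr – 31 Dec 2013: 271 days → £225000 × 2.05% × 271/365 = £3424.6233
Total = £4438.6644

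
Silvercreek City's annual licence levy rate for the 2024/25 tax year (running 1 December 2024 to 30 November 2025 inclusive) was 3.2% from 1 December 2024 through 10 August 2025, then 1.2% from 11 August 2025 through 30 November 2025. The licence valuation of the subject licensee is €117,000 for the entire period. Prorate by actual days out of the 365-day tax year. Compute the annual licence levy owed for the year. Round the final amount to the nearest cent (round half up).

1 December 2024 – 10 August 2025: 253 days at 3.2% → €117,000 × 3.2% × 253/365 = €2,595.1562
11 August – 30 November 2025: 112 days at 1.2% → €117,000 × 1.2% × 112/365 = €430.8164
Total = €3,025.9726

€3,025.97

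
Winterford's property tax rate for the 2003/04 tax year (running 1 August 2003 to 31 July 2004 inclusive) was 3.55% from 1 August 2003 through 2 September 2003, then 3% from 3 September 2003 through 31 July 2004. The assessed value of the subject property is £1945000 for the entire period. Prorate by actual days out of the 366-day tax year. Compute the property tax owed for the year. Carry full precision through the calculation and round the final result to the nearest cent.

1 August – 2 September 2003: 33 days at 3.55% → £1945000 × 3.55% × 33/366 = £6225.5943
3 September 2003 – 31 July 2004: 333 days at 3% → £1945000 × 3% × 333/366 = £53088.9344
Total = £59314.5287

£59314.53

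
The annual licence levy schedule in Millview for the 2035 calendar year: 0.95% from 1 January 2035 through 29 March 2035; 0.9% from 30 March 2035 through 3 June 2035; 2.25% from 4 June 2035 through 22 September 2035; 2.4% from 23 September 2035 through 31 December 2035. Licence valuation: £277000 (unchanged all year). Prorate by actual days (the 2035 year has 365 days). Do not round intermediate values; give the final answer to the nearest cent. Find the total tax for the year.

1 January – 29 March 2035: 88 days at 0.95% → £277000 × 0.95% × 88/365 = £634.4438
30 March – 3 June 2035: 66 days at 0.9% → £277000 × 0.9% × 66/365 = £450.7890
4 June – 22 September 2035: 111 days at 2.25% → £277000 × 2.25% × 111/365 = £1895.3630
23 September – 31 December 2035: 100 days at 2.4% → £277000 × 2.4% × 100/365 = £1821.3699
Total = £4801.9658

£4801.97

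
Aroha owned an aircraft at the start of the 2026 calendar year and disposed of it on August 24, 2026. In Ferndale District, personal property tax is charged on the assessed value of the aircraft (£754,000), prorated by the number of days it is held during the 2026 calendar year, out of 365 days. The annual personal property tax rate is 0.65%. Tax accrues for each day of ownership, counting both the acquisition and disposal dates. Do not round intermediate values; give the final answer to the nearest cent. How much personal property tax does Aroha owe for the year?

Days held (January 1 – August 24, 2026): 236 out of 365
Tax = £754,000 × 0.65% × 236/365 = £3,168.8658

£3,168.87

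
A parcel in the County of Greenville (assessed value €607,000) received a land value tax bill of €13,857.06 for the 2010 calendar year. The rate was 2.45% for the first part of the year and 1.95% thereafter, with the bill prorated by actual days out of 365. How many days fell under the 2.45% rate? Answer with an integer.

Let d = days at the first rate; then 365 − d days at the second rate.
€607,000 × [2.45%·d + 1.95%·(365−d)] / 365 = €13,857.06
Solving gives d = 243, so the new rate took effect on 1 Sep 2010.

243 days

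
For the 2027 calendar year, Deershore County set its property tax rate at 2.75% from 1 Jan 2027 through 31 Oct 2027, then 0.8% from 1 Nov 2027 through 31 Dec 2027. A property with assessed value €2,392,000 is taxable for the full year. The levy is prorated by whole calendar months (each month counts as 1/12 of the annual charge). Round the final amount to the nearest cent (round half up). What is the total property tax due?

€58,006.00

1 Jan – 31 Oct 2027: 10 months at 2.75% → €2,392,000 × 2.75% × 10/12 = €54,816.6667
1 Nov – 31 Dec 2027: 2 months at 0.8% → €2,392,000 × 0.8% × 2/12 = €3,189.3333
Total = €58,006.0000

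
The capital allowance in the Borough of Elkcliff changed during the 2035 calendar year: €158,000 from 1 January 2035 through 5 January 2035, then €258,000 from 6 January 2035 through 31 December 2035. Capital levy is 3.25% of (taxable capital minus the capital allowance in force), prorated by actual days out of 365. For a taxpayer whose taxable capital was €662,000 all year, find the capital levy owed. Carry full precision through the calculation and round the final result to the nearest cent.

€13,174.52

1 January – 5 January 2035: 5 days, exemption €158,000 → (€662,000 − €158,000) × 3.25% × 5/365 = €224.3836
6 January – 31 December 2035: 360 days, exemption €258,000 → (€662,000 − €258,000) × 3.25% × 360/365 = €12,950.1370
Total = €13,174.5205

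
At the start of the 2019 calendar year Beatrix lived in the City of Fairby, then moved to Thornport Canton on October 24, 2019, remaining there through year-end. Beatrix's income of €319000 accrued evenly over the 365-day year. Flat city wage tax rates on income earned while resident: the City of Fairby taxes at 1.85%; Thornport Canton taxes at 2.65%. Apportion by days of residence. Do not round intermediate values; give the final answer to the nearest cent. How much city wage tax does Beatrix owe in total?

€6383.93

The City of Fairby, January 1 – October 23, 2019: 296 days → €319000 × 1.85% × 296/365 = €4785.8740
Thornport Canton, October 24 – December 31, 2019: 69 days → €319000 × 2.65% × 69/365 = €1598.0589
Total = €6383.9329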